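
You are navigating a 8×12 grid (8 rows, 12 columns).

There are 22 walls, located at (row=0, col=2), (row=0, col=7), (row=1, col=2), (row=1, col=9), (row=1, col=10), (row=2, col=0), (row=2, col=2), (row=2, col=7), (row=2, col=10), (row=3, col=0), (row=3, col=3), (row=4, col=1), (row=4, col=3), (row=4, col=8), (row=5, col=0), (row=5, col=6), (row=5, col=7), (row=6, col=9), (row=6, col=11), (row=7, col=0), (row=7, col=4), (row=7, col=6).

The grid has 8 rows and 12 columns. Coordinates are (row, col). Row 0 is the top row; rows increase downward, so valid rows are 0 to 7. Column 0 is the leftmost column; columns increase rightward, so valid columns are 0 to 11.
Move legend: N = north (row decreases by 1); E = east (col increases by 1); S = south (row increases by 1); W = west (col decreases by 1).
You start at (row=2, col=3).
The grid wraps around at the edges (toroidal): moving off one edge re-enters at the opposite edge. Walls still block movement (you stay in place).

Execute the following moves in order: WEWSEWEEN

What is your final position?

Answer: Final position: (row=1, col=5)

Derivation:
Start: (row=2, col=3)
  W (west): blocked, stay at (row=2, col=3)
  E (east): (row=2, col=3) -> (row=2, col=4)
  W (west): (row=2, col=4) -> (row=2, col=3)
  S (south): blocked, stay at (row=2, col=3)
  E (east): (row=2, col=3) -> (row=2, col=4)
  W (west): (row=2, col=4) -> (row=2, col=3)
  E (east): (row=2, col=3) -> (row=2, col=4)
  E (east): (row=2, col=4) -> (row=2, col=5)
  N (north): (row=2, col=5) -> (row=1, col=5)
Final: (row=1, col=5)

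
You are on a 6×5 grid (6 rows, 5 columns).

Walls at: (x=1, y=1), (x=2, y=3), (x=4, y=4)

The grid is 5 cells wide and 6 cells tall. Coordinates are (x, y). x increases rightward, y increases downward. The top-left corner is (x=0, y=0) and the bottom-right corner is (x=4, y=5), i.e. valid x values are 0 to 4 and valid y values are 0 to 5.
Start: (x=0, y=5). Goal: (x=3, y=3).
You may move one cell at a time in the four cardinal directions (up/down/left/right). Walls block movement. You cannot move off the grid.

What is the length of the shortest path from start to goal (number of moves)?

Answer: Shortest path length: 5

Derivation:
BFS from (x=0, y=5) until reaching (x=3, y=3):
  Distance 0: (x=0, y=5)
  Distance 1: (x=0, y=4), (x=1, y=5)
  Distance 2: (x=0, y=3), (x=1, y=4), (x=2, y=5)
  Distance 3: (x=0, y=2), (x=1, y=3), (x=2, y=4), (x=3, y=5)
  Distance 4: (x=0, y=1), (x=1, y=2), (x=3, y=4), (x=4, y=5)
  Distance 5: (x=0, y=0), (x=2, y=2), (x=3, y=3)  <- goal reached here
One shortest path (5 moves): (x=0, y=5) -> (x=1, y=5) -> (x=2, y=5) -> (x=3, y=5) -> (x=3, y=4) -> (x=3, y=3)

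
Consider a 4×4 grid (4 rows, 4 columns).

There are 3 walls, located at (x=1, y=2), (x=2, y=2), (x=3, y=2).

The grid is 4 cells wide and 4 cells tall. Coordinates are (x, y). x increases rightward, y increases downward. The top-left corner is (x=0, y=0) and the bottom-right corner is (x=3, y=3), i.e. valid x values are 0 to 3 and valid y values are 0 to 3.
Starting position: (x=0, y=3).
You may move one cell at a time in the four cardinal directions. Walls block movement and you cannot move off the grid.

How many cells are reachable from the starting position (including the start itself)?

Answer: Reachable cells: 13

Derivation:
BFS flood-fill from (x=0, y=3):
  Distance 0: (x=0, y=3)
  Distance 1: (x=0, y=2), (x=1, y=3)
  Distance 2: (x=0, y=1), (x=2, y=3)
  Distance 3: (x=0, y=0), (x=1, y=1), (x=3, y=3)
  Distance 4: (x=1, y=0), (x=2, y=1)
  Distance 5: (x=2, y=0), (x=3, y=1)
  Distance 6: (x=3, y=0)
Total reachable: 13 (grid has 13 open cells total)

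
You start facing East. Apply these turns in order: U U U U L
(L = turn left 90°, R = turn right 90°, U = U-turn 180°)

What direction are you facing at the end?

Start: East
  U (U-turn (180°)) -> West
  U (U-turn (180°)) -> East
  U (U-turn (180°)) -> West
  U (U-turn (180°)) -> East
  L (left (90° counter-clockwise)) -> North
Final: North

Answer: Final heading: North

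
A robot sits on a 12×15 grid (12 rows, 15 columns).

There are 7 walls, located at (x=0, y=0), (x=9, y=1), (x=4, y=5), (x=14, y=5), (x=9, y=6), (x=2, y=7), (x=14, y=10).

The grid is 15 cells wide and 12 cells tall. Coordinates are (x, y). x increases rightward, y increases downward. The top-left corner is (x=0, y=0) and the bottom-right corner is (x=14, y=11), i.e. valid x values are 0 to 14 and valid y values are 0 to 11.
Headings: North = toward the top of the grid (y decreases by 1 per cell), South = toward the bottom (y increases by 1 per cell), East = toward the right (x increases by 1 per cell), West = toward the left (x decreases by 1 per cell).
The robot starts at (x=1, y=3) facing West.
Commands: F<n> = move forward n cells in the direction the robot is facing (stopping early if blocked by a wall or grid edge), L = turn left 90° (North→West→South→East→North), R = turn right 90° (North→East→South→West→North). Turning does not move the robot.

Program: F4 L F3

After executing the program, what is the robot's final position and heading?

Answer: Final position: (x=0, y=6), facing South

Derivation:
Start: (x=1, y=3), facing West
  F4: move forward 1/4 (blocked), now at (x=0, y=3)
  L: turn left, now facing South
  F3: move forward 3, now at (x=0, y=6)
Final: (x=0, y=6), facing South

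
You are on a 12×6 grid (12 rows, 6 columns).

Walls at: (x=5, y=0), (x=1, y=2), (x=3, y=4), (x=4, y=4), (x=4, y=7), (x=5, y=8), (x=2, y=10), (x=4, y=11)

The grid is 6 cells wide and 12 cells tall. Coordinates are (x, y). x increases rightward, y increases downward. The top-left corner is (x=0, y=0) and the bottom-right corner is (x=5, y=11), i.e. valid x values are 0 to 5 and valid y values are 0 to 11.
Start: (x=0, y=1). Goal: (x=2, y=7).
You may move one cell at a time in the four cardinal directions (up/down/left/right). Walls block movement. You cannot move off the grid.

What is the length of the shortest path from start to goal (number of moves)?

Answer: Shortest path length: 8

Derivation:
BFS from (x=0, y=1) until reaching (x=2, y=7):
  Distance 0: (x=0, y=1)
  Distance 1: (x=0, y=0), (x=1, y=1), (x=0, y=2)
  Distance 2: (x=1, y=0), (x=2, y=1), (x=0, y=3)
  Distance 3: (x=2, y=0), (x=3, y=1), (x=2, y=2), (x=1, y=3), (x=0, y=4)
  Distance 4: (x=3, y=0), (x=4, y=1), (x=3, y=2), (x=2, y=3), (x=1, y=4), (x=0, y=5)
  Distance 5: (x=4, y=0), (x=5, y=1), (x=4, y=2), (x=3, y=3), (x=2, y=4), (x=1, y=5), (x=0, y=6)
  Distance 6: (x=5, y=2), (x=4, y=3), (x=2, y=5), (x=1, y=6), (x=0, y=7)
  Distance 7: (x=5, y=3), (x=3, y=5), (x=2, y=6), (x=1, y=7), (x=0, y=8)
  Distance 8: (x=5, y=4), (x=4, y=5), (x=3, y=6), (x=2, y=7), (x=1, y=8), (x=0, y=9)  <- goal reached here
One shortest path (8 moves): (x=0, y=1) -> (x=1, y=1) -> (x=2, y=1) -> (x=2, y=2) -> (x=2, y=3) -> (x=2, y=4) -> (x=2, y=5) -> (x=2, y=6) -> (x=2, y=7)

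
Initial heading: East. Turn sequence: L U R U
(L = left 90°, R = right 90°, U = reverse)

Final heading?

Start: East
  L (left (90° counter-clockwise)) -> North
  U (U-turn (180°)) -> South
  R (right (90° clockwise)) -> West
  U (U-turn (180°)) -> East
Final: East

Answer: Final heading: East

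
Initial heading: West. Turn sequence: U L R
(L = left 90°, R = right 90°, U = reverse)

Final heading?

Start: West
  U (U-turn (180°)) -> East
  L (left (90° counter-clockwise)) -> North
  R (right (90° clockwise)) -> East
Final: East

Answer: Final heading: East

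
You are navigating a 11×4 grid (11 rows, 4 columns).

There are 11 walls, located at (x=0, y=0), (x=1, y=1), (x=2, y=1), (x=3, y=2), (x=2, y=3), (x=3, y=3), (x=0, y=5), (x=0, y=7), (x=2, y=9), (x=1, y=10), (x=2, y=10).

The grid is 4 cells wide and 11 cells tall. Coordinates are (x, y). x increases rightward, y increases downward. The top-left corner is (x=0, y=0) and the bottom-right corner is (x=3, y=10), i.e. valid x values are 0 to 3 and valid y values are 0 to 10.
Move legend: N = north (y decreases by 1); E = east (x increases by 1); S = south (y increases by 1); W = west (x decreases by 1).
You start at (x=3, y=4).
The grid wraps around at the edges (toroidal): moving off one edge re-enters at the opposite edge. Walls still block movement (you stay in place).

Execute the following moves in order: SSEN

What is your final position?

Start: (x=3, y=4)
  S (south): (x=3, y=4) -> (x=3, y=5)
  S (south): (x=3, y=5) -> (x=3, y=6)
  E (east): (x=3, y=6) -> (x=0, y=6)
  N (north): blocked, stay at (x=0, y=6)
Final: (x=0, y=6)

Answer: Final position: (x=0, y=6)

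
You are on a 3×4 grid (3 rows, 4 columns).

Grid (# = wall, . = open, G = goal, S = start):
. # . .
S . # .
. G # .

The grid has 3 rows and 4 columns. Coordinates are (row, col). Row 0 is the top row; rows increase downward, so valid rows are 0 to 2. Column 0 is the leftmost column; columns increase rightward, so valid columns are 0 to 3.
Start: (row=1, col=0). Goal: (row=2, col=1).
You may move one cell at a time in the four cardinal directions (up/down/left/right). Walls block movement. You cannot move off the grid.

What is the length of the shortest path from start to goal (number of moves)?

BFS from (row=1, col=0) until reaching (row=2, col=1):
  Distance 0: (row=1, col=0)
  Distance 1: (row=0, col=0), (row=1, col=1), (row=2, col=0)
  Distance 2: (row=2, col=1)  <- goal reached here
One shortest path (2 moves): (row=1, col=0) -> (row=1, col=1) -> (row=2, col=1)

Answer: Shortest path length: 2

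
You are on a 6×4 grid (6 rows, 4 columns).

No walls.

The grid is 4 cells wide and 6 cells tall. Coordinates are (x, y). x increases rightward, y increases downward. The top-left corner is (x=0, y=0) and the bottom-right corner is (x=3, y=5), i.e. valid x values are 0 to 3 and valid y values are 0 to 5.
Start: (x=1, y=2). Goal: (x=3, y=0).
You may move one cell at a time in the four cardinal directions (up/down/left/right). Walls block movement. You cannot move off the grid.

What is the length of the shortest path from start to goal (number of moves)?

Answer: Shortest path length: 4

Derivation:
BFS from (x=1, y=2) until reaching (x=3, y=0):
  Distance 0: (x=1, y=2)
  Distance 1: (x=1, y=1), (x=0, y=2), (x=2, y=2), (x=1, y=3)
  Distance 2: (x=1, y=0), (x=0, y=1), (x=2, y=1), (x=3, y=2), (x=0, y=3), (x=2, y=3), (x=1, y=4)
  Distance 3: (x=0, y=0), (x=2, y=0), (x=3, y=1), (x=3, y=3), (x=0, y=4), (x=2, y=4), (x=1, y=5)
  Distance 4: (x=3, y=0), (x=3, y=4), (x=0, y=5), (x=2, y=5)  <- goal reached here
One shortest path (4 moves): (x=1, y=2) -> (x=2, y=2) -> (x=3, y=2) -> (x=3, y=1) -> (x=3, y=0)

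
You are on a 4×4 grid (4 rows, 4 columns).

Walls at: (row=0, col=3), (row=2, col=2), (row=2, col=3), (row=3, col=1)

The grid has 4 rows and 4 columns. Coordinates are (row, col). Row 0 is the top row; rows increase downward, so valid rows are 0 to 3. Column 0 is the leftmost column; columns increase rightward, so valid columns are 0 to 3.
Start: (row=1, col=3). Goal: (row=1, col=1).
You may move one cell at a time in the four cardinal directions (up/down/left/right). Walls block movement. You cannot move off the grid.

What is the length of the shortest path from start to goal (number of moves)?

BFS from (row=1, col=3) until reaching (row=1, col=1):
  Distance 0: (row=1, col=3)
  Distance 1: (row=1, col=2)
  Distance 2: (row=0, col=2), (row=1, col=1)  <- goal reached here
One shortest path (2 moves): (row=1, col=3) -> (row=1, col=2) -> (row=1, col=1)

Answer: Shortest path length: 2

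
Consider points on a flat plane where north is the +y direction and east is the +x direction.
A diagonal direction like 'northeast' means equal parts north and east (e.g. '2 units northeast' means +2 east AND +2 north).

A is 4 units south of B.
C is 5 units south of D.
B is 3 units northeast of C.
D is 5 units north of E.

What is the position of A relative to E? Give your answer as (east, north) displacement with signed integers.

Place E at the origin (east=0, north=0).
  D is 5 units north of E: delta (east=+0, north=+5); D at (east=0, north=5).
  C is 5 units south of D: delta (east=+0, north=-5); C at (east=0, north=0).
  B is 3 units northeast of C: delta (east=+3, north=+3); B at (east=3, north=3).
  A is 4 units south of B: delta (east=+0, north=-4); A at (east=3, north=-1).
Therefore A relative to E: (east=3, north=-1).

Answer: A is at (east=3, north=-1) relative to E.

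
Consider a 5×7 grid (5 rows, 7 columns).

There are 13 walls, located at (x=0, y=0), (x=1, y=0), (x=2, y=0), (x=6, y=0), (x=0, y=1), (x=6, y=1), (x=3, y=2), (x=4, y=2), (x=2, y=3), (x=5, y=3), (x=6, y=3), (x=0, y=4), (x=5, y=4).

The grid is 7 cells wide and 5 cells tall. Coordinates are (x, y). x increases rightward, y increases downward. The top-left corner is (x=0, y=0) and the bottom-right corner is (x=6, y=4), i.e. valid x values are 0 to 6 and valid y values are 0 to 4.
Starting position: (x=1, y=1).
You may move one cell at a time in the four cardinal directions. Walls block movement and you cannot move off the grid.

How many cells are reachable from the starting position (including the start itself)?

Answer: Reachable cells: 21

Derivation:
BFS flood-fill from (x=1, y=1):
  Distance 0: (x=1, y=1)
  Distance 1: (x=2, y=1), (x=1, y=2)
  Distance 2: (x=3, y=1), (x=0, y=2), (x=2, y=2), (x=1, y=3)
  Distance 3: (x=3, y=0), (x=4, y=1), (x=0, y=3), (x=1, y=4)
  Distance 4: (x=4, y=0), (x=5, y=1), (x=2, y=4)
  Distance 5: (x=5, y=0), (x=5, y=2), (x=3, y=4)
  Distance 6: (x=6, y=2), (x=3, y=3), (x=4, y=4)
  Distance 7: (x=4, y=3)
Total reachable: 21 (grid has 22 open cells total)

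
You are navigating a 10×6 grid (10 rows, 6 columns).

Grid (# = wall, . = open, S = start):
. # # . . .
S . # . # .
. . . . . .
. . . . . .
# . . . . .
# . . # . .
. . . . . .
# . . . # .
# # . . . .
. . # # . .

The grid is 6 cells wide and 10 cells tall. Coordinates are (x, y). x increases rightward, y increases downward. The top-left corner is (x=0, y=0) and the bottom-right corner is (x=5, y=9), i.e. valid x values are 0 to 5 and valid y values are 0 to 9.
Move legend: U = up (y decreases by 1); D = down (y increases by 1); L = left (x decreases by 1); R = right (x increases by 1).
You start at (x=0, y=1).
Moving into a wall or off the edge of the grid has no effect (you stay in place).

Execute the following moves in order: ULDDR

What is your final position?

Answer: Final position: (x=1, y=2)

Derivation:
Start: (x=0, y=1)
  U (up): (x=0, y=1) -> (x=0, y=0)
  L (left): blocked, stay at (x=0, y=0)
  D (down): (x=0, y=0) -> (x=0, y=1)
  D (down): (x=0, y=1) -> (x=0, y=2)
  R (right): (x=0, y=2) -> (x=1, y=2)
Final: (x=1, y=2)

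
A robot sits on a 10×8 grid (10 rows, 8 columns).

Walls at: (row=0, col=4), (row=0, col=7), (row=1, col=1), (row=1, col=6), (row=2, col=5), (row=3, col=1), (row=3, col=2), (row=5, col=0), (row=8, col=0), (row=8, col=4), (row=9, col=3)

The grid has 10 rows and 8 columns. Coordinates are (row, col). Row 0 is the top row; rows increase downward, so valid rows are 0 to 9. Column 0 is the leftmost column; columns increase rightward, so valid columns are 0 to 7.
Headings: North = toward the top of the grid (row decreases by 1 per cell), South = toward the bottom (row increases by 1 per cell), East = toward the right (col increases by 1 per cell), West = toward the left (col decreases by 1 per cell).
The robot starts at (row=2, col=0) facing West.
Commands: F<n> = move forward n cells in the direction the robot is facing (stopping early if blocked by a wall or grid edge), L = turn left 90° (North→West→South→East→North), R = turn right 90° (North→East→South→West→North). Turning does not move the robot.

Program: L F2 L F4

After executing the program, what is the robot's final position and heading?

Start: (row=2, col=0), facing West
  L: turn left, now facing South
  F2: move forward 2, now at (row=4, col=0)
  L: turn left, now facing East
  F4: move forward 4, now at (row=4, col=4)
Final: (row=4, col=4), facing East

Answer: Final position: (row=4, col=4), facing East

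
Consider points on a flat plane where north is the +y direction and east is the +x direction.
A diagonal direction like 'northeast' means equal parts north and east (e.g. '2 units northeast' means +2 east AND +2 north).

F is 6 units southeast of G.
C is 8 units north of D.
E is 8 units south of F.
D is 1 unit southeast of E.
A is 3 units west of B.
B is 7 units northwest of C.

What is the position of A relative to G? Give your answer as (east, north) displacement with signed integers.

Place G at the origin (east=0, north=0).
  F is 6 units southeast of G: delta (east=+6, north=-6); F at (east=6, north=-6).
  E is 8 units south of F: delta (east=+0, north=-8); E at (east=6, north=-14).
  D is 1 unit southeast of E: delta (east=+1, north=-1); D at (east=7, north=-15).
  C is 8 units north of D: delta (east=+0, north=+8); C at (east=7, north=-7).
  B is 7 units northwest of C: delta (east=-7, north=+7); B at (east=0, north=0).
  A is 3 units west of B: delta (east=-3, north=+0); A at (east=-3, north=0).
Therefore A relative to G: (east=-3, north=0).

Answer: A is at (east=-3, north=0) relative to G.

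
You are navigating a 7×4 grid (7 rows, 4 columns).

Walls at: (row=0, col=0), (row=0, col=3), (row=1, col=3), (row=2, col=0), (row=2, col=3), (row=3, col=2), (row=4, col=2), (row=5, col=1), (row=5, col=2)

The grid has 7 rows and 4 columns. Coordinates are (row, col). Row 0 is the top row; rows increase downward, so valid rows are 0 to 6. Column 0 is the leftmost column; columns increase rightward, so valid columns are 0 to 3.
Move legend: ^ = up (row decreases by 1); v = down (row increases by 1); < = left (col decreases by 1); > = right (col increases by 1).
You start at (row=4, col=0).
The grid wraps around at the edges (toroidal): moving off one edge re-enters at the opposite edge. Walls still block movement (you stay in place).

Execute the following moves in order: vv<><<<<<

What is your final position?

Start: (row=4, col=0)
  v (down): (row=4, col=0) -> (row=5, col=0)
  v (down): (row=5, col=0) -> (row=6, col=0)
  < (left): (row=6, col=0) -> (row=6, col=3)
  > (right): (row=6, col=3) -> (row=6, col=0)
  < (left): (row=6, col=0) -> (row=6, col=3)
  < (left): (row=6, col=3) -> (row=6, col=2)
  < (left): (row=6, col=2) -> (row=6, col=1)
  < (left): (row=6, col=1) -> (row=6, col=0)
  < (left): (row=6, col=0) -> (row=6, col=3)
Final: (row=6, col=3)

Answer: Final position: (row=6, col=3)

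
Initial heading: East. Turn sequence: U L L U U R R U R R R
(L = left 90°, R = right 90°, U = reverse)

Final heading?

Answer: Final heading: North

Derivation:
Start: East
  U (U-turn (180°)) -> West
  L (left (90° counter-clockwise)) -> South
  L (left (90° counter-clockwise)) -> East
  U (U-turn (180°)) -> West
  U (U-turn (180°)) -> East
  R (right (90° clockwise)) -> South
  R (right (90° clockwise)) -> West
  U (U-turn (180°)) -> East
  R (right (90° clockwise)) -> South
  R (right (90° clockwise)) -> West
  R (right (90° clockwise)) -> North
Final: North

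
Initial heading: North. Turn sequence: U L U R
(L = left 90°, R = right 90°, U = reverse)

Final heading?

Answer: Final heading: North

Derivation:
Start: North
  U (U-turn (180°)) -> South
  L (left (90° counter-clockwise)) -> East
  U (U-turn (180°)) -> West
  R (right (90° clockwise)) -> North
Final: North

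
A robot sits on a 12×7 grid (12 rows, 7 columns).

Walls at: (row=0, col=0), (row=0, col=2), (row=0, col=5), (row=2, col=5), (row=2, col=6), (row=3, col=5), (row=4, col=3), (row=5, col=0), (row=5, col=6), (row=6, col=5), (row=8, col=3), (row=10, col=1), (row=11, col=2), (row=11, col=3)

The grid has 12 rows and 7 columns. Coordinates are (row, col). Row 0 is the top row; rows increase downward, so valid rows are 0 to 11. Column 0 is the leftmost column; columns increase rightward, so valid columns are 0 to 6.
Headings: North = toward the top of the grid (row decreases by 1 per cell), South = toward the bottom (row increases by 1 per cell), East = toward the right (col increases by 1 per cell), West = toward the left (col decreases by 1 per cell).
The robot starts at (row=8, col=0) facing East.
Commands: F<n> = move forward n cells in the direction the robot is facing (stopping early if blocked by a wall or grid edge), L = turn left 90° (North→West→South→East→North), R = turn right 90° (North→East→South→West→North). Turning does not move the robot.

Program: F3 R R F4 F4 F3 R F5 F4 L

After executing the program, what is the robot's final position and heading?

Answer: Final position: (row=6, col=0), facing West

Derivation:
Start: (row=8, col=0), facing East
  F3: move forward 2/3 (blocked), now at (row=8, col=2)
  R: turn right, now facing South
  R: turn right, now facing West
  F4: move forward 2/4 (blocked), now at (row=8, col=0)
  F4: move forward 0/4 (blocked), now at (row=8, col=0)
  F3: move forward 0/3 (blocked), now at (row=8, col=0)
  R: turn right, now facing North
  F5: move forward 2/5 (blocked), now at (row=6, col=0)
  F4: move forward 0/4 (blocked), now at (row=6, col=0)
  L: turn left, now facing West
Final: (row=6, col=0), facing West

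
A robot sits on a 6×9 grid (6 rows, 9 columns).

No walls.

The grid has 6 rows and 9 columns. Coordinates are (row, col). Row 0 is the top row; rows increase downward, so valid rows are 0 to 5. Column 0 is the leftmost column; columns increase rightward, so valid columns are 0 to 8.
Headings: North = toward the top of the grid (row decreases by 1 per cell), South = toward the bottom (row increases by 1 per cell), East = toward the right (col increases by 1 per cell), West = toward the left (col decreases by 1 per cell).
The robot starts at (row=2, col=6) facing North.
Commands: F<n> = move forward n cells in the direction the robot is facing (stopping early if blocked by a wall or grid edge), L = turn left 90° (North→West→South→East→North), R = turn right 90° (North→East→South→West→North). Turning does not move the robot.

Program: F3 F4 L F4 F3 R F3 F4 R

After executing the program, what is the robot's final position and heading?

Start: (row=2, col=6), facing North
  F3: move forward 2/3 (blocked), now at (row=0, col=6)
  F4: move forward 0/4 (blocked), now at (row=0, col=6)
  L: turn left, now facing West
  F4: move forward 4, now at (row=0, col=2)
  F3: move forward 2/3 (blocked), now at (row=0, col=0)
  R: turn right, now facing North
  F3: move forward 0/3 (blocked), now at (row=0, col=0)
  F4: move forward 0/4 (blocked), now at (row=0, col=0)
  R: turn right, now facing East
Final: (row=0, col=0), facing East

Answer: Final position: (row=0, col=0), facing East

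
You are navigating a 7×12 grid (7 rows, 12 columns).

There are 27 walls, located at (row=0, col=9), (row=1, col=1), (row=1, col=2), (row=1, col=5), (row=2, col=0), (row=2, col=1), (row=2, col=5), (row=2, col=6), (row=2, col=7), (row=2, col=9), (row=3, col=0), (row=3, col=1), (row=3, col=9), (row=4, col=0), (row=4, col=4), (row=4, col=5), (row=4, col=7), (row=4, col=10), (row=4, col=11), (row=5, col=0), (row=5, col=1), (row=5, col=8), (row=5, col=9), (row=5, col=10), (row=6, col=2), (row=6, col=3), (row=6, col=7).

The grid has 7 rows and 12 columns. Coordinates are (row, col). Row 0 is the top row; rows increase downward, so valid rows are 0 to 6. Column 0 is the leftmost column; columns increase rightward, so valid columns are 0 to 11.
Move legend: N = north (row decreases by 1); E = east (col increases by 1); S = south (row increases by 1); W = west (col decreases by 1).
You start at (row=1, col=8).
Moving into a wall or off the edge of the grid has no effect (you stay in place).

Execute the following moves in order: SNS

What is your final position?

Answer: Final position: (row=2, col=8)

Derivation:
Start: (row=1, col=8)
  S (south): (row=1, col=8) -> (row=2, col=8)
  N (north): (row=2, col=8) -> (row=1, col=8)
  S (south): (row=1, col=8) -> (row=2, col=8)
Final: (row=2, col=8)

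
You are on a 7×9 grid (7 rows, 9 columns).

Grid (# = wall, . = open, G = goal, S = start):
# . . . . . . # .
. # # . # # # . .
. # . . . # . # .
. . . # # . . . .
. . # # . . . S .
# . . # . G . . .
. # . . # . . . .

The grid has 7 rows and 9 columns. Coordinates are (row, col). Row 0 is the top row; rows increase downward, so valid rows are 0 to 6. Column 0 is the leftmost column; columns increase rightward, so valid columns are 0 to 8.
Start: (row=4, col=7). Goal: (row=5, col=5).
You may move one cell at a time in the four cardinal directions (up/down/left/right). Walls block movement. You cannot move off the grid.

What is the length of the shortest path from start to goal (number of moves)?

Answer: Shortest path length: 3

Derivation:
BFS from (row=4, col=7) until reaching (row=5, col=5):
  Distance 0: (row=4, col=7)
  Distance 1: (row=3, col=7), (row=4, col=6), (row=4, col=8), (row=5, col=7)
  Distance 2: (row=3, col=6), (row=3, col=8), (row=4, col=5), (row=5, col=6), (row=5, col=8), (row=6, col=7)
  Distance 3: (row=2, col=6), (row=2, col=8), (row=3, col=5), (row=4, col=4), (row=5, col=5), (row=6, col=6), (row=6, col=8)  <- goal reached here
One shortest path (3 moves): (row=4, col=7) -> (row=4, col=6) -> (row=4, col=5) -> (row=5, col=5)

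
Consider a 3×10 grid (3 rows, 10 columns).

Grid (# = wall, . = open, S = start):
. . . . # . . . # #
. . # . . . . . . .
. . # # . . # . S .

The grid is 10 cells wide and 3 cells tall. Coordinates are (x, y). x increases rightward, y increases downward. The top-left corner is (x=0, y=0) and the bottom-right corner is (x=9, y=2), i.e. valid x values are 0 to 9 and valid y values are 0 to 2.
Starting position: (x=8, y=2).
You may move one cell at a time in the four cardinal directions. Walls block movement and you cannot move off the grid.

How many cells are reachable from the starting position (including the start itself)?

Answer: Reachable cells: 23

Derivation:
BFS flood-fill from (x=8, y=2):
  Distance 0: (x=8, y=2)
  Distance 1: (x=8, y=1), (x=7, y=2), (x=9, y=2)
  Distance 2: (x=7, y=1), (x=9, y=1)
  Distance 3: (x=7, y=0), (x=6, y=1)
  Distance 4: (x=6, y=0), (x=5, y=1)
  Distance 5: (x=5, y=0), (x=4, y=1), (x=5, y=2)
  Distance 6: (x=3, y=1), (x=4, y=2)
  Distance 7: (x=3, y=0)
  Distance 8: (x=2, y=0)
  Distance 9: (x=1, y=0)
  Distance 10: (x=0, y=0), (x=1, y=1)
  Distance 11: (x=0, y=1), (x=1, y=2)
  Distance 12: (x=0, y=2)
Total reachable: 23 (grid has 23 open cells total)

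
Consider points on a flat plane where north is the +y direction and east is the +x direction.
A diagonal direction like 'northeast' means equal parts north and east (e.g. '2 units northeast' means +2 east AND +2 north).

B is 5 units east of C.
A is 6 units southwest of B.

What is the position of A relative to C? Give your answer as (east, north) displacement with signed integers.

Answer: A is at (east=-1, north=-6) relative to C.

Derivation:
Place C at the origin (east=0, north=0).
  B is 5 units east of C: delta (east=+5, north=+0); B at (east=5, north=0).
  A is 6 units southwest of B: delta (east=-6, north=-6); A at (east=-1, north=-6).
Therefore A relative to C: (east=-1, north=-6).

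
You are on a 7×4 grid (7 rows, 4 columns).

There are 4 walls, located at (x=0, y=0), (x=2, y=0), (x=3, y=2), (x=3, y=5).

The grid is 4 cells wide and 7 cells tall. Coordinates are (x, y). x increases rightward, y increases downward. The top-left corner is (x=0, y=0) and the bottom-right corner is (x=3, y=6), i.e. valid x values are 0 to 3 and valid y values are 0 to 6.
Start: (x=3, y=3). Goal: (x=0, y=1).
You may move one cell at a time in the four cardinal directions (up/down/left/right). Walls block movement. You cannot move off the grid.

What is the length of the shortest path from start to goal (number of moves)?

BFS from (x=3, y=3) until reaching (x=0, y=1):
  Distance 0: (x=3, y=3)
  Distance 1: (x=2, y=3), (x=3, y=4)
  Distance 2: (x=2, y=2), (x=1, y=3), (x=2, y=4)
  Distance 3: (x=2, y=1), (x=1, y=2), (x=0, y=3), (x=1, y=4), (x=2, y=5)
  Distance 4: (x=1, y=1), (x=3, y=1), (x=0, y=2), (x=0, y=4), (x=1, y=5), (x=2, y=6)
  Distance 5: (x=1, y=0), (x=3, y=0), (x=0, y=1), (x=0, y=5), (x=1, y=6), (x=3, y=6)  <- goal reached here
One shortest path (5 moves): (x=3, y=3) -> (x=2, y=3) -> (x=1, y=3) -> (x=0, y=3) -> (x=0, y=2) -> (x=0, y=1)

Answer: Shortest path length: 5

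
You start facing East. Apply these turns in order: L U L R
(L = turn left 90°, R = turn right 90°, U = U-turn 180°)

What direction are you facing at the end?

Start: East
  L (left (90° counter-clockwise)) -> North
  U (U-turn (180°)) -> South
  L (left (90° counter-clockwise)) -> East
  R (right (90° clockwise)) -> South
Final: South

Answer: Final heading: South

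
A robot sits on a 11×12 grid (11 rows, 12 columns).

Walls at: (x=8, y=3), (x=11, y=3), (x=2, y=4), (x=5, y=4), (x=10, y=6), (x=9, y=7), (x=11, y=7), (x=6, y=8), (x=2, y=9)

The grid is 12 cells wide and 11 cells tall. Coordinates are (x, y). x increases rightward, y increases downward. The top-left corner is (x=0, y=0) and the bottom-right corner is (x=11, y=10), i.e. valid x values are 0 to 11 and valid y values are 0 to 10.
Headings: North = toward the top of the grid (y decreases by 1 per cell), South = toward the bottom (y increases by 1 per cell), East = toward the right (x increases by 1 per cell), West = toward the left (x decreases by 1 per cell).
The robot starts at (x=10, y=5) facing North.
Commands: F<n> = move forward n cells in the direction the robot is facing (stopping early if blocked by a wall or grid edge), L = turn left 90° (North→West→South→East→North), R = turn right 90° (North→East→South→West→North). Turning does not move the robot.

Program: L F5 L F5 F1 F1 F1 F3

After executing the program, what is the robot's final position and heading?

Answer: Final position: (x=5, y=10), facing South

Derivation:
Start: (x=10, y=5), facing North
  L: turn left, now facing West
  F5: move forward 5, now at (x=5, y=5)
  L: turn left, now facing South
  F5: move forward 5, now at (x=5, y=10)
  [×3]F1: move forward 0/1 (blocked), now at (x=5, y=10)
  F3: move forward 0/3 (blocked), now at (x=5, y=10)
Final: (x=5, y=10), facing South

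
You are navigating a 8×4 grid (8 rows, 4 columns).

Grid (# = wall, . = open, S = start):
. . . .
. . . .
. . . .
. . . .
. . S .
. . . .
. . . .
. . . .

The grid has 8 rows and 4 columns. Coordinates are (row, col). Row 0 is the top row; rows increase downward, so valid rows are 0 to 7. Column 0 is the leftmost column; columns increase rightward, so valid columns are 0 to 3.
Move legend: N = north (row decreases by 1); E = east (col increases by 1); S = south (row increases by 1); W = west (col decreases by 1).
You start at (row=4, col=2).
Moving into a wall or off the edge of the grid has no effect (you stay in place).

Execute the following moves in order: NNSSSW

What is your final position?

Start: (row=4, col=2)
  N (north): (row=4, col=2) -> (row=3, col=2)
  N (north): (row=3, col=2) -> (row=2, col=2)
  S (south): (row=2, col=2) -> (row=3, col=2)
  S (south): (row=3, col=2) -> (row=4, col=2)
  S (south): (row=4, col=2) -> (row=5, col=2)
  W (west): (row=5, col=2) -> (row=5, col=1)
Final: (row=5, col=1)

Answer: Final position: (row=5, col=1)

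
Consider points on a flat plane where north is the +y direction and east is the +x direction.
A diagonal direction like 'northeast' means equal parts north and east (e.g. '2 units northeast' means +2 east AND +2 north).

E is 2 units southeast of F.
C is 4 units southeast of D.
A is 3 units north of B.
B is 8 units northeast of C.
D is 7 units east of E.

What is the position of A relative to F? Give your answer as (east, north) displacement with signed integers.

Place F at the origin (east=0, north=0).
  E is 2 units southeast of F: delta (east=+2, north=-2); E at (east=2, north=-2).
  D is 7 units east of E: delta (east=+7, north=+0); D at (east=9, north=-2).
  C is 4 units southeast of D: delta (east=+4, north=-4); C at (east=13, north=-6).
  B is 8 units northeast of C: delta (east=+8, north=+8); B at (east=21, north=2).
  A is 3 units north of B: delta (east=+0, north=+3); A at (east=21, north=5).
Therefore A relative to F: (east=21, north=5).

Answer: A is at (east=21, north=5) relative to F.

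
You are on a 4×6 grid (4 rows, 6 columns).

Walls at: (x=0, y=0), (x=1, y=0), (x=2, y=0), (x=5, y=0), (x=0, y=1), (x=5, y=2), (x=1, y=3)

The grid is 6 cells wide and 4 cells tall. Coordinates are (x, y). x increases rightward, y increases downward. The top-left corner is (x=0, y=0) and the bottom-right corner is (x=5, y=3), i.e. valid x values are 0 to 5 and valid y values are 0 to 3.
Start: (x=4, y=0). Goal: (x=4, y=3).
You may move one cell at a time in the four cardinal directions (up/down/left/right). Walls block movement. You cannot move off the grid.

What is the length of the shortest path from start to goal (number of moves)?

BFS from (x=4, y=0) until reaching (x=4, y=3):
  Distance 0: (x=4, y=0)
  Distance 1: (x=3, y=0), (x=4, y=1)
  Distance 2: (x=3, y=1), (x=5, y=1), (x=4, y=2)
  Distance 3: (x=2, y=1), (x=3, y=2), (x=4, y=3)  <- goal reached here
One shortest path (3 moves): (x=4, y=0) -> (x=4, y=1) -> (x=4, y=2) -> (x=4, y=3)

Answer: Shortest path length: 3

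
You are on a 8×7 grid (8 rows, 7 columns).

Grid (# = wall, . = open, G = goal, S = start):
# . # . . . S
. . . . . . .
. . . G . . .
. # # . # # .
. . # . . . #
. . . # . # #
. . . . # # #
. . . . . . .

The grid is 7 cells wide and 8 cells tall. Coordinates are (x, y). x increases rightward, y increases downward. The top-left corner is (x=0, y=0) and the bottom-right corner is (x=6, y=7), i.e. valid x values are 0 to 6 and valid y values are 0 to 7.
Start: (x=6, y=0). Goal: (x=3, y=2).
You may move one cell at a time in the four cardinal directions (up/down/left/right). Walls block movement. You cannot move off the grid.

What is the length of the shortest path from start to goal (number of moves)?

BFS from (x=6, y=0) until reaching (x=3, y=2):
  Distance 0: (x=6, y=0)
  Distance 1: (x=5, y=0), (x=6, y=1)
  Distance 2: (x=4, y=0), (x=5, y=1), (x=6, y=2)
  Distance 3: (x=3, y=0), (x=4, y=1), (x=5, y=2), (x=6, y=3)
  Distance 4: (x=3, y=1), (x=4, y=2)
  Distance 5: (x=2, y=1), (x=3, y=2)  <- goal reached here
One shortest path (5 moves): (x=6, y=0) -> (x=5, y=0) -> (x=4, y=0) -> (x=3, y=0) -> (x=3, y=1) -> (x=3, y=2)

Answer: Shortest path length: 5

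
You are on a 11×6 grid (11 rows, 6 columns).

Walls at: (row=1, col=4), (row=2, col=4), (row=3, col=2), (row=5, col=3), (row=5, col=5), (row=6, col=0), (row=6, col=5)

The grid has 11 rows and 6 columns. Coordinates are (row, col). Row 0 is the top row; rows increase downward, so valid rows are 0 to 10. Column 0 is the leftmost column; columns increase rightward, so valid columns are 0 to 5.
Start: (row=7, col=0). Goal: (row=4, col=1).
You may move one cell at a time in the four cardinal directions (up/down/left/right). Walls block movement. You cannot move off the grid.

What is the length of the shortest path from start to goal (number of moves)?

Answer: Shortest path length: 4

Derivation:
BFS from (row=7, col=0) until reaching (row=4, col=1):
  Distance 0: (row=7, col=0)
  Distance 1: (row=7, col=1), (row=8, col=0)
  Distance 2: (row=6, col=1), (row=7, col=2), (row=8, col=1), (row=9, col=0)
  Distance 3: (row=5, col=1), (row=6, col=2), (row=7, col=3), (row=8, col=2), (row=9, col=1), (row=10, col=0)
  Distance 4: (row=4, col=1), (row=5, col=0), (row=5, col=2), (row=6, col=3), (row=7, col=4), (row=8, col=3), (row=9, col=2), (row=10, col=1)  <- goal reached here
One shortest path (4 moves): (row=7, col=0) -> (row=7, col=1) -> (row=6, col=1) -> (row=5, col=1) -> (row=4, col=1)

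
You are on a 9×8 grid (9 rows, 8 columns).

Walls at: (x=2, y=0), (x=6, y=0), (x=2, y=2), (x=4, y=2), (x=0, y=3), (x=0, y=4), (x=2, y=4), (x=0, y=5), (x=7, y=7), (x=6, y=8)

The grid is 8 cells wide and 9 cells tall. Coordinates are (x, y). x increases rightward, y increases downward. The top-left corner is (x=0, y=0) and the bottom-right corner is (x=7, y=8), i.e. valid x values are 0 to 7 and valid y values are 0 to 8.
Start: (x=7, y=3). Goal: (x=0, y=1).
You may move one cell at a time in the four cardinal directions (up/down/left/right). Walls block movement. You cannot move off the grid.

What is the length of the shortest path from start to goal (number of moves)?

BFS from (x=7, y=3) until reaching (x=0, y=1):
  Distance 0: (x=7, y=3)
  Distance 1: (x=7, y=2), (x=6, y=3), (x=7, y=4)
  Distance 2: (x=7, y=1), (x=6, y=2), (x=5, y=3), (x=6, y=4), (x=7, y=5)
  Distance 3: (x=7, y=0), (x=6, y=1), (x=5, y=2), (x=4, y=3), (x=5, y=4), (x=6, y=5), (x=7, y=6)
  Distance 4: (x=5, y=1), (x=3, y=3), (x=4, y=4), (x=5, y=5), (x=6, y=6)
  Distance 5: (x=5, y=0), (x=4, y=1), (x=3, y=2), (x=2, y=3), (x=3, y=4), (x=4, y=5), (x=5, y=6), (x=6, y=7)
  Distance 6: (x=4, y=0), (x=3, y=1), (x=1, y=3), (x=3, y=5), (x=4, y=6), (x=5, y=7)
  Distance 7: (x=3, y=0), (x=2, y=1), (x=1, y=2), (x=1, y=4), (x=2, y=5), (x=3, y=6), (x=4, y=7), (x=5, y=8)
  Distance 8: (x=1, y=1), (x=0, y=2), (x=1, y=5), (x=2, y=6), (x=3, y=7), (x=4, y=8)
  Distance 9: (x=1, y=0), (x=0, y=1), (x=1, y=6), (x=2, y=7), (x=3, y=8)  <- goal reached here
One shortest path (9 moves): (x=7, y=3) -> (x=6, y=3) -> (x=5, y=3) -> (x=4, y=3) -> (x=3, y=3) -> (x=2, y=3) -> (x=1, y=3) -> (x=1, y=2) -> (x=0, y=2) -> (x=0, y=1)

Answer: Shortest path length: 9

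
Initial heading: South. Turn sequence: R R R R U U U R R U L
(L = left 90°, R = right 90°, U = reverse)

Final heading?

Start: South
  R (right (90° clockwise)) -> West
  R (right (90° clockwise)) -> North
  R (right (90° clockwise)) -> East
  R (right (90° clockwise)) -> South
  U (U-turn (180°)) -> North
  U (U-turn (180°)) -> South
  U (U-turn (180°)) -> North
  R (right (90° clockwise)) -> East
  R (right (90° clockwise)) -> South
  U (U-turn (180°)) -> North
  L (left (90° counter-clockwise)) -> West
Final: West

Answer: Final heading: West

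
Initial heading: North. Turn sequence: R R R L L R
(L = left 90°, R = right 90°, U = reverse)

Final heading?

Answer: Final heading: South

Derivation:
Start: North
  R (right (90° clockwise)) -> East
  R (right (90° clockwise)) -> South
  R (right (90° clockwise)) -> West
  L (left (90° counter-clockwise)) -> South
  L (left (90° counter-clockwise)) -> East
  R (right (90° clockwise)) -> South
Final: South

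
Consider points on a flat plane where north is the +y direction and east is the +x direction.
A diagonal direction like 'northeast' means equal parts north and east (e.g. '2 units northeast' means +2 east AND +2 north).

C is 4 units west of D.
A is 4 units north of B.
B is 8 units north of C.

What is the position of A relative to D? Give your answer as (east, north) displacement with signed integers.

Place D at the origin (east=0, north=0).
  C is 4 units west of D: delta (east=-4, north=+0); C at (east=-4, north=0).
  B is 8 units north of C: delta (east=+0, north=+8); B at (east=-4, north=8).
  A is 4 units north of B: delta (east=+0, north=+4); A at (east=-4, north=12).
Therefore A relative to D: (east=-4, north=12).

Answer: A is at (east=-4, north=12) relative to D.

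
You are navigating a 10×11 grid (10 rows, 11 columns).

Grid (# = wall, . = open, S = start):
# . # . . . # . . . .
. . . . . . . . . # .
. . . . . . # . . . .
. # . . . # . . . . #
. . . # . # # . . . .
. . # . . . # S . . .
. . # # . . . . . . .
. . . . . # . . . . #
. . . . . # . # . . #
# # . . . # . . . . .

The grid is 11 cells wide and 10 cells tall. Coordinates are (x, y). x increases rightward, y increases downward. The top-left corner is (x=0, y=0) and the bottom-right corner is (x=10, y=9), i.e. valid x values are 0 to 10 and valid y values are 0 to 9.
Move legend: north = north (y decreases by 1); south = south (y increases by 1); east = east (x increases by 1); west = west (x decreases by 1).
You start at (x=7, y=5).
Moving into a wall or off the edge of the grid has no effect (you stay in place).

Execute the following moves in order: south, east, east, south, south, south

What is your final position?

Start: (x=7, y=5)
  south (south): (x=7, y=5) -> (x=7, y=6)
  east (east): (x=7, y=6) -> (x=8, y=6)
  east (east): (x=8, y=6) -> (x=9, y=6)
  south (south): (x=9, y=6) -> (x=9, y=7)
  south (south): (x=9, y=7) -> (x=9, y=8)
  south (south): (x=9, y=8) -> (x=9, y=9)
Final: (x=9, y=9)

Answer: Final position: (x=9, y=9)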